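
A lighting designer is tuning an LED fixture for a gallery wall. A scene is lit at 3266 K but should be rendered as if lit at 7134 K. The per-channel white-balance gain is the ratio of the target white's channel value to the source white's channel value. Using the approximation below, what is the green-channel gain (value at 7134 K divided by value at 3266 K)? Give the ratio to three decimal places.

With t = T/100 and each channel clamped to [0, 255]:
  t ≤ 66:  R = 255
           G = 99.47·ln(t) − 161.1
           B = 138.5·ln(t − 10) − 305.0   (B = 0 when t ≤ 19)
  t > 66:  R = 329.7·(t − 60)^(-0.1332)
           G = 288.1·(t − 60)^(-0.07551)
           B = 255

At 3266 K (t = 32.66):
  G = 99.47·ln 32.66 − 161.1 = 99.47·3.4862 − 161.1 = 185.667.
At 7134 K (t = 71.34):
  G = 288.1·(71.34 − 60)^(-0.07551) = 288.1·11.34^(-0.07551) = 288.1·0.83247 = 239.833.
Gain = 239.833 / 185.667 = 1.2917 → 1.292.

1.292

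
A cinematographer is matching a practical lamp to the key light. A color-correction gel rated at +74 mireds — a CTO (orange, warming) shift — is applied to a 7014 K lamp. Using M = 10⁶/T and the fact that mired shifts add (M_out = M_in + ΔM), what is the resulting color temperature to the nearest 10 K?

M_in = 10⁶/7014 = 142.57 mireds.
M_out = 142.57 + (+74) = 216.57 mireds.
T_out = 10⁶/216.57 = 4617.4 K → 4620 K.

4620 K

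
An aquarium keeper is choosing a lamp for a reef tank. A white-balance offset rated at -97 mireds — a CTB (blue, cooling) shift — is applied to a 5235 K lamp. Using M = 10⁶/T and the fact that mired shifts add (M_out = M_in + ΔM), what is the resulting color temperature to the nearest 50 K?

M_in = 10⁶/5235 = 191.02 mireds.
M_out = 191.02 + (-97) = 94.02 mireds.
T_out = 10⁶/94.02 = 10635.8 K → 10650 K.

10650 K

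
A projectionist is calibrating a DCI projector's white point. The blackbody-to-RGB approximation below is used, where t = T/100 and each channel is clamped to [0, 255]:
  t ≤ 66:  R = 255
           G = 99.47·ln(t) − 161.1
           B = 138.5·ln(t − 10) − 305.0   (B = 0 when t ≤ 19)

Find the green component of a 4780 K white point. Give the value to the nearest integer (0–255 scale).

224

t = 4780/100 = 47.8; the t ≤ 66 branch applies.
G = 99.47·ln 47.8 − 161.1 = 99.47·3.8670 − 161.1 = 223.553.
Rounded: 224.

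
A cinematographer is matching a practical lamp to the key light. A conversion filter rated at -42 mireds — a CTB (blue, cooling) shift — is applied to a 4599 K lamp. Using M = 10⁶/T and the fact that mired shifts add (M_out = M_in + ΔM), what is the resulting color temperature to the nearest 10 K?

5700 K

M_in = 10⁶/4599 = 217.44 mireds.
M_out = 217.44 + (-42) = 175.44 mireds.
T_out = 10⁶/175.44 = 5700.0 K → 5700 K.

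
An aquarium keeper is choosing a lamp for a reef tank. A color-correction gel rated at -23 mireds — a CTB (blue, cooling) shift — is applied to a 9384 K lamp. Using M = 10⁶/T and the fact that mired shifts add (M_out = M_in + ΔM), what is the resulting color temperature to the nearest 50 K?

11950 K

M_in = 10⁶/9384 = 106.56 mireds.
M_out = 106.56 + (-23) = 83.56 mireds.
T_out = 10⁶/83.56 = 11966.8 K → 11950 K.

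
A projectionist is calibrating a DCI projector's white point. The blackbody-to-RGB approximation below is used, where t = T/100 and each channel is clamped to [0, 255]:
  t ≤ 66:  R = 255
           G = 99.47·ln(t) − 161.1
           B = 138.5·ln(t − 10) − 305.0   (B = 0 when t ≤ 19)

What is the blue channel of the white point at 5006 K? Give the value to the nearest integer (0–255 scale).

206

t = 5006/100 = 50.06; the t ≤ 66 branch applies.
B = 138.5·ln(50.06 − 10) − 305.0 = 138.5·ln 40.06 − 305.0 = 138.5·3.6904 − 305.0 = 206.117.
Rounded: 206.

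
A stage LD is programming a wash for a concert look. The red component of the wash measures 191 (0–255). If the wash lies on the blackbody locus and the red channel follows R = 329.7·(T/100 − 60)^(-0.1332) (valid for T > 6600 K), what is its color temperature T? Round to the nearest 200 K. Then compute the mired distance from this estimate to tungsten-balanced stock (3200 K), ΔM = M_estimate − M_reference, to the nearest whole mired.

-229 mireds

(t − 60)^(-0.1332) = 191/329.7 = 0.57931.
t − 60 = 0.57931^(1/-0.1332) = 0.57931^(-7.508) = 60.245, so t = 120.245.
T = 100·t = 12025 K → 12000 K to the nearest 200 K.
M_estimate = 10⁶/12000 = 83.33; M_reference = 10⁶/3200 = 312.50.
ΔM = 83.33 − 312.50 = -229.17 → -229 mireds.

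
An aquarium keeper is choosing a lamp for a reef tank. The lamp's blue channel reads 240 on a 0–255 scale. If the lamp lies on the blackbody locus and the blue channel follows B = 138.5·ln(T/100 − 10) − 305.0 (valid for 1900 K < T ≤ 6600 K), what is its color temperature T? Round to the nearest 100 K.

6100 K

ln(t − 10) = (240 + 305.0) / 138.5 = 3.9350.
t − 10 = e^3.9350 = 51.163, so t = 61.163.
T = 100·t = 6116 K → 6100 K to the nearest 100 K.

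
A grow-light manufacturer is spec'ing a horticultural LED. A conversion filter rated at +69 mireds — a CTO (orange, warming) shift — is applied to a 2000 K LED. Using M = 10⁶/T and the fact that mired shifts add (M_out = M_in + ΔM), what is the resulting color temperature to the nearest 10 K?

1760 K

M_in = 10⁶/2000 = 500.00 mireds.
M_out = 500.00 + (+69) = 569.00 mireds.
T_out = 10⁶/569.00 = 1757.5 K → 1760 K.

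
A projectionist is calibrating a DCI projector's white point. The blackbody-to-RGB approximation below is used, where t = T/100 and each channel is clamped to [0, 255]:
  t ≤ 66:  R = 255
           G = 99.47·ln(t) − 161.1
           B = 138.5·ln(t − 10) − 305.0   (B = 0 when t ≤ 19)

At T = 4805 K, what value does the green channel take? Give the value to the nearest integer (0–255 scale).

t = 4805/100 = 48.05; the t ≤ 66 branch applies.
G = 99.47·ln 48.05 − 161.1 = 99.47·3.8722 − 161.1 = 224.072.
Rounded: 224.

224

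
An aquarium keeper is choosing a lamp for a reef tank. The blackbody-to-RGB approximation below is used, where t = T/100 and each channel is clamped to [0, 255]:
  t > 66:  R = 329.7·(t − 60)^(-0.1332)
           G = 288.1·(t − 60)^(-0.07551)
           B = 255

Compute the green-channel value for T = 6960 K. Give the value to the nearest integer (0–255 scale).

243

t = 6960/100 = 69.6; the t > 66 branch applies.
G = 288.1·(69.6 − 60)^(-0.07551) = 288.1·9.6^(-0.07551) = 288.1·0.84300 = 242.869.
Rounded: 243.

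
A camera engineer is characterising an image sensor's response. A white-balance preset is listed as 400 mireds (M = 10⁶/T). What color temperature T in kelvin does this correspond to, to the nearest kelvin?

2500 K

T = 10⁶ / 400 = 2500.00 K → 2500 K.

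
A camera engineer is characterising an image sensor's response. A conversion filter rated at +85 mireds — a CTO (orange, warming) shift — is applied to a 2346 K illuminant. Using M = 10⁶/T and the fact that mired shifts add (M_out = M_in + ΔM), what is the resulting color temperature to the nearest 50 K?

M_in = 10⁶/2346 = 426.26 mireds.
M_out = 426.26 + (+85) = 511.26 mireds.
T_out = 10⁶/511.26 = 1956.0 K → 1950 K.

1950 K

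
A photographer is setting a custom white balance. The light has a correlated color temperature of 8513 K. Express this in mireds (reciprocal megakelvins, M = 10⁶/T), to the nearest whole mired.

117 mireds

M = 10⁶ / 8513 = 117.467 → 117 mireds.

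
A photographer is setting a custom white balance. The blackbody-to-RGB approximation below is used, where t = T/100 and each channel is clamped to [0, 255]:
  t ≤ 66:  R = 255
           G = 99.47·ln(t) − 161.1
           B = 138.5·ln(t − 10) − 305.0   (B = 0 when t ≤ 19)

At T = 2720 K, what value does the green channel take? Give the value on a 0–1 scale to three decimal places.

t = 2720/100 = 27.2; the t ≤ 66 branch applies.
G = 99.47·ln 27.2 − 161.1 = 99.47·3.3032 − 161.1 = 167.471.
On a 0–1 scale: 167.471/255 = 0.6567 → 0.657.

0.657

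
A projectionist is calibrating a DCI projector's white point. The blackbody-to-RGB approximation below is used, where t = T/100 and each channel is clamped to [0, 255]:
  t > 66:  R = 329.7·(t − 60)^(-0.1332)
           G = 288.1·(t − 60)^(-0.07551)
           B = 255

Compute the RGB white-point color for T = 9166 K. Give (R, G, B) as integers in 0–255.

t = 9166/100 = 91.66; the t > 66 branch applies.
R = 329.7·(91.66 − 60)^(-0.1332) = 329.7·31.66^(-0.1332) = 329.7·0.63115 = 208.090.
G = 288.1·(91.66 − 60)^(-0.07551) = 288.1·31.66^(-0.07551) = 288.1·0.77036 = 221.942.
B = 255 by definition for t > 66.
Rounded: (208, 222, 255).

(208, 222, 255)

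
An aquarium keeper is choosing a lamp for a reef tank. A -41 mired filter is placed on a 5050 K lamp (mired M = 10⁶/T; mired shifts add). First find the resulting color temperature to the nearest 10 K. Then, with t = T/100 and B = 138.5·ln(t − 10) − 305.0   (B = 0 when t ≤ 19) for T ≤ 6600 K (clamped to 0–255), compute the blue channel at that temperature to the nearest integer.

247

M_in = 10⁶/5050 = 198.02; M_out = 198.02 + (-41) = 157.02.
T_out = 10⁶/157.02 = 6368.6 K → 6370 K; t = 63.7.
B = 138.5·ln(63.7 − 10) − 305.0 = 138.5·ln 53.7 − 305.0 = 138.5·3.9834 − 305.0 = 246.703.
Rounded: 247.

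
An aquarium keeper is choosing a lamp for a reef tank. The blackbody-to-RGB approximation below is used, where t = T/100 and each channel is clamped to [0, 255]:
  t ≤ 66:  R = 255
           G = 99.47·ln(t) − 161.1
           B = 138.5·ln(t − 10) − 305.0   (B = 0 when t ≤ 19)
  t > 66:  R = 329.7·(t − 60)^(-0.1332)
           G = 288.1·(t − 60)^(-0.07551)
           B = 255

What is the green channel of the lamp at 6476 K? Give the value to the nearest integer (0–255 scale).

254

t = 6476/100 = 64.76; the t ≤ 66 branch applies.
G = 99.47·ln 64.76 − 161.1 = 99.47·4.1707 − 161.1 = 253.758.
Rounded: 254.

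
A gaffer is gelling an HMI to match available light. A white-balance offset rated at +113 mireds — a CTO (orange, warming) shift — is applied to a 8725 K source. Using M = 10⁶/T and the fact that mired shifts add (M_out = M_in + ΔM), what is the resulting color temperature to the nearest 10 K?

M_in = 10⁶/8725 = 114.61 mireds.
M_out = 114.61 + (+113) = 227.61 mireds.
T_out = 10⁶/227.61 = 4393.4 K → 4390 K.

4390 K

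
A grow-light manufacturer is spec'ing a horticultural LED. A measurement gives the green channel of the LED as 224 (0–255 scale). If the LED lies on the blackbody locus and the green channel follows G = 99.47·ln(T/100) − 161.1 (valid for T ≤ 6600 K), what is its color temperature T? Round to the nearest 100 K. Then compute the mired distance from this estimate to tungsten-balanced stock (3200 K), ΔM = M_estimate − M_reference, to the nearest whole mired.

-104 mireds

ln t = (224 + 161.1) / 99.47 = 3.8715.
t = e^3.8715 = 48.015.
T = 100·t = 4802 K → 4800 K to the nearest 100 K.
M_estimate = 10⁶/4800 = 208.33; M_reference = 10⁶/3200 = 312.50.
ΔM = 208.33 − 312.50 = -104.17 → -104 mireds.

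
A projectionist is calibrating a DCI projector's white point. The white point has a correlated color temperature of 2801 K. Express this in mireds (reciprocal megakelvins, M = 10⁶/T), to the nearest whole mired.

M = 10⁶ / 2801 = 357.015 → 357 mireds.

357 mireds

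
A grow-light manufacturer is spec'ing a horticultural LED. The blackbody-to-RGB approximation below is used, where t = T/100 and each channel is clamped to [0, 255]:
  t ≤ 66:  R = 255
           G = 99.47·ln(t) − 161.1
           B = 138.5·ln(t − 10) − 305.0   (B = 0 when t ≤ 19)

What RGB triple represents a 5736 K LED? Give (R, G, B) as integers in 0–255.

(255, 242, 229)

t = 5736/100 = 57.36; the t ≤ 66 branch applies.
R = 255 by definition for t ≤ 66.
G = 99.47·ln 57.36 − 161.1 = 99.47·4.0493 − 161.1 = 241.689.
B = 138.5·ln(57.36 − 10) − 305.0 = 138.5·ln 47.36 − 305.0 = 138.5·3.8578 − 305.0 = 229.302.
Rounded: (255, 242, 229).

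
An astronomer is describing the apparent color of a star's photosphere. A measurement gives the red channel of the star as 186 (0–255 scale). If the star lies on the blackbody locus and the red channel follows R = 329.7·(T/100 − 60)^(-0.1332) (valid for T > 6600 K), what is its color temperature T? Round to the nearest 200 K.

(t − 60)^(-0.1332) = 186/329.7 = 0.56415.
t − 60 = 0.56415^(1/-0.1332) = 0.56415^(-7.508) = 73.521, so t = 133.521.
T = 100·t = 13352 K → 13400 K to the nearest 200 K.

13400 K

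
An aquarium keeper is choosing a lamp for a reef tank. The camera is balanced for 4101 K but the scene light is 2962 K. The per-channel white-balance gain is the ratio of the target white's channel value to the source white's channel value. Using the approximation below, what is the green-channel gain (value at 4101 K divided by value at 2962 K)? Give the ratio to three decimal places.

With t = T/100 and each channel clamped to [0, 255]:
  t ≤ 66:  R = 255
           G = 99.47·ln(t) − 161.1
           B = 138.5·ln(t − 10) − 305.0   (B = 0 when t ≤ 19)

1.184

At 2962 K (t = 29.62):
  G = 99.47·ln 29.62 − 161.1 = 99.47·3.3884 − 161.1 = 175.949.
At 4101 K (t = 41.01):
  G = 99.47·ln 41.01 − 161.1 = 99.47·3.7138 − 161.1 = 208.313.
Gain = 208.313 / 175.949 = 1.1839 → 1.184.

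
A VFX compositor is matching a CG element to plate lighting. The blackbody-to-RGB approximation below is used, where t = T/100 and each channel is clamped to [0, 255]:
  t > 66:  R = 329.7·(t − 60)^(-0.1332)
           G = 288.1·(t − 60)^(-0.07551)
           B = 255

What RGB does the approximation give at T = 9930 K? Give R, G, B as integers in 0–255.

t = 9930/100 = 99.3; the t > 66 branch applies.
R = 329.7·(99.3 − 60)^(-0.1332) = 329.7·39.3^(-0.1332) = 329.7·0.61323 = 202.184.
G = 288.1·(99.3 − 60)^(-0.07551) = 288.1·39.3^(-0.07551) = 288.1·0.75789 = 218.349.
B = 255 by definition for t > 66.
Rounded: (202, 218, 255).

R=202, G=218, B=255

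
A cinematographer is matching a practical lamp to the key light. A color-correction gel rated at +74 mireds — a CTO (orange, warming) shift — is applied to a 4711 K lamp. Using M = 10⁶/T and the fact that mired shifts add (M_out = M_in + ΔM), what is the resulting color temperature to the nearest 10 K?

3490 K

M_in = 10⁶/4711 = 212.27 mireds.
M_out = 212.27 + (+74) = 286.27 mireds.
T_out = 10⁶/286.27 = 3493.2 K → 3490 K.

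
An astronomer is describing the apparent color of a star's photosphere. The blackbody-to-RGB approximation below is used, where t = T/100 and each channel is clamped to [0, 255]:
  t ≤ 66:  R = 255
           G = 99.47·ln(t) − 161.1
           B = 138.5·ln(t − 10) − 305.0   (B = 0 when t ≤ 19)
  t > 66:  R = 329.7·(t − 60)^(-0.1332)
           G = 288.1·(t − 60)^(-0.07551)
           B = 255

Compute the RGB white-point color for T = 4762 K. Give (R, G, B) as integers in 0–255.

t = 4762/100 = 47.62; the t ≤ 66 branch applies.
R = 255 by definition for t ≤ 66.
G = 99.47·ln 47.62 − 161.1 = 99.47·3.8633 − 161.1 = 223.178.
B = 138.5·ln(47.62 − 10) − 305.0 = 138.5·ln 37.62 − 305.0 = 138.5·3.6275 − 305.0 = 197.414.
Rounded: (255, 223, 197).

(255, 223, 197)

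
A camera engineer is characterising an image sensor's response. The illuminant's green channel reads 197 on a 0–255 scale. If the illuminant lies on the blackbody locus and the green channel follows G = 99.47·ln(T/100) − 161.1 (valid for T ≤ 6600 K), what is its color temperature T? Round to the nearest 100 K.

ln t = (197 + 161.1) / 99.47 = 3.6001.
t = e^3.6001 = 36.601.
T = 100·t = 3660 K → 3700 K to the nearest 100 K.

3700 K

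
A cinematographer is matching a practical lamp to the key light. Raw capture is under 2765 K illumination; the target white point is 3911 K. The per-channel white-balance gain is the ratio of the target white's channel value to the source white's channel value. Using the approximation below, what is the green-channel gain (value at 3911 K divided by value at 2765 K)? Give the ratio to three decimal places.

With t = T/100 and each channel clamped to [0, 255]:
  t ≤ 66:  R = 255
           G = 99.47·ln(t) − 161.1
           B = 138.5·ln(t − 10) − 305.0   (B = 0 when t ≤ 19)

At 2765 K (t = 27.65):
  G = 99.47·ln 27.65 − 161.1 = 99.47·3.3196 − 161.1 = 169.103.
At 3911 K (t = 39.11):
  G = 99.47·ln 39.11 − 161.1 = 99.47·3.6664 − 161.1 = 203.595.
Gain = 203.595 / 169.103 = 1.2040 → 1.204.

1.204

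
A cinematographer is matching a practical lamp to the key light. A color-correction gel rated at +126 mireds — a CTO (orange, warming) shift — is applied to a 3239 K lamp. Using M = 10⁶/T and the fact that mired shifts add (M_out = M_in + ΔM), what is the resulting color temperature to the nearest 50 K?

M_in = 10⁶/3239 = 308.74 mireds.
M_out = 308.74 + (+126) = 434.74 mireds.
T_out = 10⁶/434.74 = 2300.2 K → 2300 K.

2300 K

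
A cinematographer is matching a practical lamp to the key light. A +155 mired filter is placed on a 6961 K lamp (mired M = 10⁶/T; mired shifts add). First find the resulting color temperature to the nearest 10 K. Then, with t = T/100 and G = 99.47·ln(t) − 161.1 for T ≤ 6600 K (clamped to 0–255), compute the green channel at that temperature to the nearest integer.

188

M_in = 10⁶/6961 = 143.66; M_out = 143.66 + (+155) = 298.66.
T_out = 10⁶/298.66 = 3348.3 K → 3350 K; t = 33.5.
G = 99.47·ln 33.5 − 161.1 = 99.47·3.5115 − 161.1 = 188.193.
Rounded: 188.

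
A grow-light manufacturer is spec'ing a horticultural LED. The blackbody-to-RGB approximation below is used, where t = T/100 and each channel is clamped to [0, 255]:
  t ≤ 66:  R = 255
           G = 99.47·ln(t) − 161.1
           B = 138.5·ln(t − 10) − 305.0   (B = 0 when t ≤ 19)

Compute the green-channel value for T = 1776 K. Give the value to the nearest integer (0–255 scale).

125

t = 1776/100 = 17.76; the t ≤ 66 branch applies.
G = 99.47·ln 17.76 − 161.1 = 99.47·2.8769 − 161.1 = 125.070.
Rounded: 125.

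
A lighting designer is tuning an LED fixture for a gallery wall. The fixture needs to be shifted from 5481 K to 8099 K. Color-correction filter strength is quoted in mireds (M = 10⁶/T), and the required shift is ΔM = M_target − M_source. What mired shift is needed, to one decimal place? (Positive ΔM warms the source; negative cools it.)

-59.0 mireds

M_source = 10⁶/5481 = 182.448; M_target = 10⁶/8099 = 123.472.
ΔM = 123.472 − 182.448 = -58.976 → -59.0 mireds, a cooling shift.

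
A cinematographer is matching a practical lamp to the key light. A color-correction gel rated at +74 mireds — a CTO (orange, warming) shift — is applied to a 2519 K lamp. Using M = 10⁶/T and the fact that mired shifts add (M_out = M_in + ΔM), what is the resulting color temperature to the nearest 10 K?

M_in = 10⁶/2519 = 396.98 mireds.
M_out = 396.98 + (+74) = 470.98 mireds.
T_out = 10⁶/470.98 = 2123.2 K → 2120 K.

2120 K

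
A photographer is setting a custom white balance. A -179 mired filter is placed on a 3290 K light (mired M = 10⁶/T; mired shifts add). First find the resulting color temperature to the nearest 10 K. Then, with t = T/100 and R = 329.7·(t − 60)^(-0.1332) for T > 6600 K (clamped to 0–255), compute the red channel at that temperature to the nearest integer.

221

M_in = 10⁶/3290 = 303.95; M_out = 303.95 + (-179) = 124.95.
T_out = 10⁶/124.95 = 8003.1 K → 8000 K; t = 80.
R = 329.7·(80 − 60)^(-0.1332) = 329.7·20^(-0.1332) = 329.7·0.67097 = 221.219.
Rounded: 221.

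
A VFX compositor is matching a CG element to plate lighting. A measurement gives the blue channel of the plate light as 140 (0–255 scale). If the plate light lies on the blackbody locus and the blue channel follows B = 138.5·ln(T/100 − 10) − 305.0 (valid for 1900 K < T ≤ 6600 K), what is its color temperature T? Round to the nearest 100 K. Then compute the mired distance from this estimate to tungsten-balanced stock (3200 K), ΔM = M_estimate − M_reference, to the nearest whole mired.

-27 mireds

ln(t − 10) = (140 + 305.0) / 138.5 = 3.2130.
t − 10 = e^3.2130 = 24.853, so t = 34.853.
T = 100·t = 3485 K → 3500 K to the nearest 100 K.
M_estimate = 10⁶/3500 = 285.71; M_reference = 10⁶/3200 = 312.50.
ΔM = 285.71 − 312.50 = -26.79 → -27 mireds.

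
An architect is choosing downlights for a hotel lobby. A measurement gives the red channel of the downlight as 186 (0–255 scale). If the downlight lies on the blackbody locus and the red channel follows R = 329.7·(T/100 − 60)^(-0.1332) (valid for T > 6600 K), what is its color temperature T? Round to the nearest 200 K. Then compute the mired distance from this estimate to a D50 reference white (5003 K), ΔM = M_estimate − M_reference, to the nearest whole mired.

(t − 60)^(-0.1332) = 186/329.7 = 0.56415.
t − 60 = 0.56415^(1/-0.1332) = 0.56415^(-7.508) = 73.521, so t = 133.521.
T = 100·t = 13352 K → 13400 K to the nearest 200 K.
M_estimate = 10⁶/13400 = 74.63; M_reference = 10⁶/5003 = 199.88.
ΔM = 74.63 − 199.88 = -125.25 → -125 mireds.

-125 mireds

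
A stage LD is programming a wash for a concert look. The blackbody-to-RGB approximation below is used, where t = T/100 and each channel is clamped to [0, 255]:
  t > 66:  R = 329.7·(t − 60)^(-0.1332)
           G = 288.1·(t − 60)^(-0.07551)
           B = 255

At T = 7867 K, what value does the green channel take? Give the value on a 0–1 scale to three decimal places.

t = 7867/100 = 78.67; the t > 66 branch applies.
G = 288.1·(78.67 − 60)^(-0.07551) = 288.1·18.67^(-0.07551) = 288.1·0.80171 = 230.972.
On a 0–1 scale: 230.972/255 = 0.9058 → 0.906.

0.906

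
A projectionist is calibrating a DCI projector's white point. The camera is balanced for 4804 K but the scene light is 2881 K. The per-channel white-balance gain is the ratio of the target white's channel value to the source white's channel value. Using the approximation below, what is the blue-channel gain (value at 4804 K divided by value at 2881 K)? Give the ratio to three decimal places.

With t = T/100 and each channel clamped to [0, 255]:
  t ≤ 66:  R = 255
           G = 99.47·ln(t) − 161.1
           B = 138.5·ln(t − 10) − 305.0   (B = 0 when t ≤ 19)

At 2881 K (t = 28.81):
  B = 138.5·ln(28.81 − 10) − 305.0 = 138.5·ln 18.81 − 305.0 = 138.5·2.9344 − 305.0 = 101.413.
At 4804 K (t = 48.04):
  B = 138.5·ln(48.04 − 10) − 305.0 = 138.5·ln 38.04 − 305.0 = 138.5·3.6386 − 305.0 = 198.951.
Gain = 198.951 / 101.413 = 1.9618 → 1.962.

1.962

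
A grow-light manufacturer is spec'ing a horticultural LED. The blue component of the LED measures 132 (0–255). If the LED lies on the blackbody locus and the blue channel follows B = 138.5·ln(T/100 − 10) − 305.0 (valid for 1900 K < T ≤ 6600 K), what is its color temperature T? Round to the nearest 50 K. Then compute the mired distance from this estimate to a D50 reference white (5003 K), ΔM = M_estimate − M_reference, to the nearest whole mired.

+99 mireds

ln(t − 10) = (132 + 305.0) / 138.5 = 3.1552.
t − 10 = e^3.1552 = 23.459, so t = 33.459.
T = 100·t = 3346 K → 3350 K to the nearest 50 K.
M_estimate = 10⁶/3350 = 298.51; M_reference = 10⁶/5003 = 199.88.
ΔM = 298.51 − 199.88 = 98.63 → +99 mireds.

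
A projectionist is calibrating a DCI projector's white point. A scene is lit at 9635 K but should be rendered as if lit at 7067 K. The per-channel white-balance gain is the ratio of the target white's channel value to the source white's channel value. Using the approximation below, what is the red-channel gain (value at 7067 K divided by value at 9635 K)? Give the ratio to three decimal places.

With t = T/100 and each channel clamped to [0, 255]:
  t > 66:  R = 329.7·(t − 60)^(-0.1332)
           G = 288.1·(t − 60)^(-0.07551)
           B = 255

1.177

At 9635 K (t = 96.35):
  R = 329.7·(96.35 − 60)^(-0.1332) = 329.7·36.35^(-0.1332) = 329.7·0.61964 = 204.296.
At 7067 K (t = 70.67):
  R = 329.7·(70.67 − 60)^(-0.1332) = 329.7·10.67^(-0.1332) = 329.7·0.72954 = 240.529.
Gain = 240.529 / 204.296 = 1.1774 → 1.177.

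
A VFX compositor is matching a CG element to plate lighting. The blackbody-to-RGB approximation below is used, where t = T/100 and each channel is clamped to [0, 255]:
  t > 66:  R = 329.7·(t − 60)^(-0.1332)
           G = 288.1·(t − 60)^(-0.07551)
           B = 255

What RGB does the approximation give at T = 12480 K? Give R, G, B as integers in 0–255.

t = 12480/100 = 124.8; the t > 66 branch applies.
R = 329.7·(124.8 − 60)^(-0.1332) = 329.7·64.8^(-0.1332) = 329.7·0.57372 = 189.155.
G = 288.1·(124.8 − 60)^(-0.07551) = 288.1·64.8^(-0.07551) = 288.1·0.72981 = 210.257.
B = 255 by definition for t > 66.
Rounded: (189, 210, 255).

R=189, G=210, B=255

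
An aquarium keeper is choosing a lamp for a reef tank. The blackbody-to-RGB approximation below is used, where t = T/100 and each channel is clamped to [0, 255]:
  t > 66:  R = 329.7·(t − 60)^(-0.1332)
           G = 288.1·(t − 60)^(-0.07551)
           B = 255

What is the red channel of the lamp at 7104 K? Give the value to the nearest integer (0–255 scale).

239

t = 7104/100 = 71.04; the t > 66 branch applies.
R = 329.7·(71.04 − 60)^(-0.1332) = 329.7·11.04^(-0.1332) = 329.7·0.72623 = 239.439.
Rounded: 239.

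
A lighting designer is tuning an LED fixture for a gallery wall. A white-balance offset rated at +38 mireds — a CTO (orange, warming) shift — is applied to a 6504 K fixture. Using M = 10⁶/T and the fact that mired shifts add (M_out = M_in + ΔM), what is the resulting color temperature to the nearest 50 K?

M_in = 10⁶/6504 = 153.75 mireds.
M_out = 153.75 + (+38) = 191.75 mireds.
T_out = 10⁶/191.75 = 5215.1 K → 5200 K.

5200 K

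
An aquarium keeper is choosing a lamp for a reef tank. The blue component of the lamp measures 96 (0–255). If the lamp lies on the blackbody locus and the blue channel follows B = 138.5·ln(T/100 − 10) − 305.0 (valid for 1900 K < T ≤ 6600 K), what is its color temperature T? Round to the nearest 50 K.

ln(t − 10) = (96 + 305.0) / 138.5 = 2.8953.
t − 10 = e^2.8953 = 18.089, so t = 28.089.
T = 100·t = 2809 K → 2800 K to the nearest 50 K.

2800 K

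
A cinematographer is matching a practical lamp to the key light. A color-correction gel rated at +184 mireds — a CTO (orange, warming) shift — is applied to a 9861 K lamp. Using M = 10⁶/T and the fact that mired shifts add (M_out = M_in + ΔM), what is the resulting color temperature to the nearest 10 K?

M_in = 10⁶/9861 = 101.41 mireds.
M_out = 101.41 + (+184) = 285.41 mireds.
T_out = 10⁶/285.41 = 3503.7 K → 3500 K.

3500 K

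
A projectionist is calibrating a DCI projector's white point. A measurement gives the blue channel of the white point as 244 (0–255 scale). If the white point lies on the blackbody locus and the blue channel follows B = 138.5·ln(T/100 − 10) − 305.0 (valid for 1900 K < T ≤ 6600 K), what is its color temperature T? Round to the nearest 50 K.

ln(t − 10) = (244 + 305.0) / 138.5 = 3.9639.
t − 10 = e^3.9639 = 52.662, so t = 62.662.
T = 100·t = 6266 K → 6250 K to the nearest 50 K.

6250 K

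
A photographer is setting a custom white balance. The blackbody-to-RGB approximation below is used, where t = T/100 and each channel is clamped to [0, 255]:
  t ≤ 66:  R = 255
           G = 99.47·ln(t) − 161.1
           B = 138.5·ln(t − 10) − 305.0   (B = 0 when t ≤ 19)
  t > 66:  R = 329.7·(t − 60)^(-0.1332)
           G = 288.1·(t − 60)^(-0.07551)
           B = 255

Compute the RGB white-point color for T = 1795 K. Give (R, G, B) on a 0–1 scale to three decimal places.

t = 1795/100 = 17.95; the t ≤ 66 branch applies.
R = 255 by definition for t ≤ 66.
G = 99.47·ln 17.95 − 161.1 = 99.47·2.8876 − 161.1 = 126.129.
t = 17.95 ≤ 19, so B = 0.
Dividing each by 255: (1.0000, 0.4946, 0.0000) → (1.000, 0.495, 0.000).

(1.000, 0.495, 0.000)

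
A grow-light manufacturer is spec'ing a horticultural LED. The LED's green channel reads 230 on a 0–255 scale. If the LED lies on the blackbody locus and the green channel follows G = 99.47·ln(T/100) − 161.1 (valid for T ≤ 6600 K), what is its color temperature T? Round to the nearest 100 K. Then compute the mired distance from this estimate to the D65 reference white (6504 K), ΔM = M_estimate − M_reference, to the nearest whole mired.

+42 mireds

ln t = (230 + 161.1) / 99.47 = 3.9318.
t = e^3.9318 = 51.001.
T = 100·t = 5100 K → 5100 K to the nearest 100 K.
M_estimate = 10⁶/5100 = 196.08; M_reference = 10⁶/6504 = 153.75.
ΔM = 196.08 − 153.75 = 42.33 → +42 mireds.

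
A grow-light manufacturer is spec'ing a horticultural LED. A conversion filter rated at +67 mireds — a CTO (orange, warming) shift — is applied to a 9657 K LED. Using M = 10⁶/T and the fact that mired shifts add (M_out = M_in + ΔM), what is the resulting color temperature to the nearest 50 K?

5850 K

M_in = 10⁶/9657 = 103.55 mireds.
M_out = 103.55 + (+67) = 170.55 mireds.
T_out = 10⁶/170.55 = 5863.3 K → 5850 K.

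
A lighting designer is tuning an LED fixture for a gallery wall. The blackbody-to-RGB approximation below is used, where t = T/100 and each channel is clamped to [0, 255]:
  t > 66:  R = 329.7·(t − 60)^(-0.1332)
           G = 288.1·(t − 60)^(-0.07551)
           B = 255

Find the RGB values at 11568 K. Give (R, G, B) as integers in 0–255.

t = 11568/100 = 115.68; the t > 66 branch applies.
R = 329.7·(115.68 − 60)^(-0.1332) = 329.7·55.68^(-0.1332) = 329.7·0.58543 = 193.015.
G = 288.1·(115.68 − 60)^(-0.07551) = 288.1·55.68^(-0.07551) = 288.1·0.73821 = 212.679.
B = 255 by definition for t > 66.
Rounded: (193, 213, 255).

(193, 213, 255)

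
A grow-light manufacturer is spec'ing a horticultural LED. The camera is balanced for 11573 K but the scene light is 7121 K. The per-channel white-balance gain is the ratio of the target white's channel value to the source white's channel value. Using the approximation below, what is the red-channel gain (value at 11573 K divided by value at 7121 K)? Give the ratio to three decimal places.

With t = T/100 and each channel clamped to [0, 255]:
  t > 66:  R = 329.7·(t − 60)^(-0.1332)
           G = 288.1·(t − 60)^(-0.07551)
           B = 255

At 7121 K (t = 71.21):
  R = 329.7·(71.21 − 60)^(-0.1332) = 329.7·11.21^(-0.1332) = 329.7·0.72476 = 238.952.
At 11573 K (t = 115.73):
  R = 329.7·(115.73 − 60)^(-0.1332) = 329.7·55.73^(-0.1332) = 329.7·0.58536 = 192.992.
Gain = 192.992 / 238.952 = 0.8077 → 0.808.

0.808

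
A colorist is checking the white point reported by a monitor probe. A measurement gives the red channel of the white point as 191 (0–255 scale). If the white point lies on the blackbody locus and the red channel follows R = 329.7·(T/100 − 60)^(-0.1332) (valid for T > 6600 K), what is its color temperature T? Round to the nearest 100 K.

12000 K

(t − 60)^(-0.1332) = 191/329.7 = 0.57931.
t − 60 = 0.57931^(1/-0.1332) = 0.57931^(-7.508) = 60.245, so t = 120.245.
T = 100·t = 12025 K → 12000 K to the nearest 100 K.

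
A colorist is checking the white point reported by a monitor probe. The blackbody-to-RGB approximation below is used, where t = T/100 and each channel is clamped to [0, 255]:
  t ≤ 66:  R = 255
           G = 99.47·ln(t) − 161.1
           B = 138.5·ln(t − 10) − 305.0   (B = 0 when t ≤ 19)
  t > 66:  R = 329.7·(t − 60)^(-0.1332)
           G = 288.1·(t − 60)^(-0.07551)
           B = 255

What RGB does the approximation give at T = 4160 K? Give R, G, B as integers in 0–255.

R=255, G=210, B=173

t = 4160/100 = 41.6; the t ≤ 66 branch applies.
R = 255 by definition for t ≤ 66.
G = 99.47·ln 41.6 − 161.1 = 99.47·3.7281 − 161.1 = 209.734.
B = 138.5·ln(41.6 − 10) − 305.0 = 138.5·ln 31.6 − 305.0 = 138.5·3.4532 − 305.0 = 173.262.
Rounded: (255, 210, 173).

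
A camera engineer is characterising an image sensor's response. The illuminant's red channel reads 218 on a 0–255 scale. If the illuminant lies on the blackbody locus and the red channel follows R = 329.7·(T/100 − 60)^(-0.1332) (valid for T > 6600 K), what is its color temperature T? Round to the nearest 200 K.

(t − 60)^(-0.1332) = 218/329.7 = 0.66121.
t − 60 = 0.66121^(1/-0.1332) = 0.66121^(-7.508) = 22.326, so t = 82.326.
T = 100·t = 8233 K → 8200 K to the nearest 200 K.

8200 K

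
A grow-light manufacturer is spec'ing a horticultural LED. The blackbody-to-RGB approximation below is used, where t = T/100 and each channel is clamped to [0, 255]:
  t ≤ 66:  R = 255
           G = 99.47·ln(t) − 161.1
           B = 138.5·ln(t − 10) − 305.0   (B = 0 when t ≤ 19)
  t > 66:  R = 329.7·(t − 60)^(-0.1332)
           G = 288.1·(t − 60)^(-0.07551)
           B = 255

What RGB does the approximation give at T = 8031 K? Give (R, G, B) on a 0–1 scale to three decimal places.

(0.866, 0.900, 1.000)

t = 8031/100 = 80.31; the t > 66 branch applies.
R = 329.7·(80.31 − 60)^(-0.1332) = 329.7·20.31^(-0.1332) = 329.7·0.66960 = 220.766.
G = 288.1·(80.31 − 60)^(-0.07551) = 288.1·20.31^(-0.07551) = 288.1·0.79663 = 229.508.
B = 255 by definition for t > 66.
Dividing each by 255: (0.8657, 0.9000, 1.0000) → (0.866, 0.900, 1.000).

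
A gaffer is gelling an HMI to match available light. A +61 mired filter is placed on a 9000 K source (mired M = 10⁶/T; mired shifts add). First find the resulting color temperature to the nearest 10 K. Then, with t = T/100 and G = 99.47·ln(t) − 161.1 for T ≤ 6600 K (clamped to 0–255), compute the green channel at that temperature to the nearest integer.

M_in = 10⁶/9000 = 111.11; M_out = 111.11 + (+61) = 172.11.
T_out = 10⁶/172.11 = 5810.2 K → 5810 K; t = 58.1.
G = 99.47·ln 58.1 − 161.1 = 99.47·4.0622 − 161.1 = 242.964.
Rounded: 243.

243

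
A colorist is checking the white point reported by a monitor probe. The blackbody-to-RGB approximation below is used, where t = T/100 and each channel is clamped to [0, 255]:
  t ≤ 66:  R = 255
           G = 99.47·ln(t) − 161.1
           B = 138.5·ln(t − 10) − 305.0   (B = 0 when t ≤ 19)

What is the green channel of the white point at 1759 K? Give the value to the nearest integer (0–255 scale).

t = 1759/100 = 17.59; the t ≤ 66 branch applies.
G = 99.47·ln 17.59 − 161.1 = 99.47·2.8673 − 161.1 = 124.113.
Rounded: 124.

124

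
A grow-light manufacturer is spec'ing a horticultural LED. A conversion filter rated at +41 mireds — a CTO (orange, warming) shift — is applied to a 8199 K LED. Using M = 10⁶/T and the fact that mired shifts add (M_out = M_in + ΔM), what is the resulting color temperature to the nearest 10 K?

6140 K

M_in = 10⁶/8199 = 121.97 mireds.
M_out = 121.97 + (+41) = 162.97 mireds.
T_out = 10⁶/162.97 = 6136.2 K → 6140 K.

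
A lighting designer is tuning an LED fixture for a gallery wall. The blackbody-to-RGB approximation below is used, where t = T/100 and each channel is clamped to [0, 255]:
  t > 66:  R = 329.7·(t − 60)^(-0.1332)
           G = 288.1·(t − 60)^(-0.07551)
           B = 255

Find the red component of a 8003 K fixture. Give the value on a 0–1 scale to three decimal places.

0.867

t = 8003/100 = 80.03; the t > 66 branch applies.
R = 329.7·(80.03 − 60)^(-0.1332) = 329.7·20.03^(-0.1332) = 329.7·0.67084 = 221.174.
On a 0–1 scale: 221.174/255 = 0.8674 → 0.867.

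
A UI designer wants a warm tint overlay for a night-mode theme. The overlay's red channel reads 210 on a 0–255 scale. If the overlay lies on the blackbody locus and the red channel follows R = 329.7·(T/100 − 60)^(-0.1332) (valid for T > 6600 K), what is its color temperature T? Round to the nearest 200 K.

(t − 60)^(-0.1332) = 210/329.7 = 0.63694.
t − 60 = 0.63694^(1/-0.1332) = 0.63694^(-7.508) = 29.561, so t = 89.561.
T = 100·t = 8956 K → 9000 K to the nearest 200 K.

9000 K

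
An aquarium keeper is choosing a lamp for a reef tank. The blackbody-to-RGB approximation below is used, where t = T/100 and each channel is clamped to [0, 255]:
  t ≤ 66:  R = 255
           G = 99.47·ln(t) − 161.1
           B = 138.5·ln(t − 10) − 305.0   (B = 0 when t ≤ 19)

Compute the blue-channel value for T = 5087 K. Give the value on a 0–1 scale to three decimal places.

0.819

t = 5087/100 = 50.87; the t ≤ 66 branch applies.
B = 138.5·ln(50.87 − 10) − 305.0 = 138.5·ln 40.87 − 305.0 = 138.5·3.7104 − 305.0 = 208.890.
On a 0–1 scale: 208.890/255 = 0.8192 → 0.819.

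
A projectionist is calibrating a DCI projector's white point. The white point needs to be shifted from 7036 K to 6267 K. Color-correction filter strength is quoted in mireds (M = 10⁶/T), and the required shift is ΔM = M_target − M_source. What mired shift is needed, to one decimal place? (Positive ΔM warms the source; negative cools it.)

M_source = 10⁶/7036 = 142.126; M_target = 10⁶/6267 = 159.566.
ΔM = 159.566 − 142.126 = 17.440 → +17.4 mireds, a warming shift.

+17.4 mireds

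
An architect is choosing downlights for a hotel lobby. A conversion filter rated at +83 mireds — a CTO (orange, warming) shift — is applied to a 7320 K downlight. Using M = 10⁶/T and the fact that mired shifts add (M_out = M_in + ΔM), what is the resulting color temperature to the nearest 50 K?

M_in = 10⁶/7320 = 136.61 mireds.
M_out = 136.61 + (+83) = 219.61 mireds.
T_out = 10⁶/219.61 = 4553.5 K → 4550 K.

4550 K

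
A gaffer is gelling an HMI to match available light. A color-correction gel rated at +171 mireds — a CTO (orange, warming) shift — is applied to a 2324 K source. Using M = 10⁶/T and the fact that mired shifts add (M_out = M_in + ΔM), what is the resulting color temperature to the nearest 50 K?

1650 K

M_in = 10⁶/2324 = 430.29 mireds.
M_out = 430.29 + (+171) = 601.29 mireds.
T_out = 10⁶/601.29 = 1663.1 K → 1650 K.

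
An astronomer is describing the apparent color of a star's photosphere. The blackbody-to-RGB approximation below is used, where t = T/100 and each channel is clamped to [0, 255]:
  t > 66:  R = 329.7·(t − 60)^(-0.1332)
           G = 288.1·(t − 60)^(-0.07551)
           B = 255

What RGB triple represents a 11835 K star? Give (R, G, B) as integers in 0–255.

(192, 212, 255)

t = 11835/100 = 118.35; the t > 66 branch applies.
R = 329.7·(118.35 − 60)^(-0.1332) = 329.7·58.35^(-0.1332) = 329.7·0.58179 = 191.815.
G = 288.1·(118.35 − 60)^(-0.07551) = 288.1·58.35^(-0.07551) = 288.1·0.73561 = 211.929.
B = 255 by definition for t > 66.
Rounded: (192, 212, 255).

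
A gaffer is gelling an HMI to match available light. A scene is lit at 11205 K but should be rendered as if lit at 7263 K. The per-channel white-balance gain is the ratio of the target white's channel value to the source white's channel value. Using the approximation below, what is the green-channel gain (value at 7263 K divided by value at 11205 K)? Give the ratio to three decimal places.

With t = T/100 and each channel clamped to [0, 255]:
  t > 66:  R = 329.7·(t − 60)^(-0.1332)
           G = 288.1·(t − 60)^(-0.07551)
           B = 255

1.113

At 11205 K (t = 112.05):
  G = 288.1·(112.05 − 60)^(-0.07551) = 288.1·52.05^(-0.07551) = 288.1·0.74198 = 213.765.
At 7263 K (t = 72.63):
  G = 288.1·(72.63 − 60)^(-0.07551) = 288.1·12.63^(-0.07551) = 288.1·0.82572 = 237.890.
Gain = 237.890 / 213.765 = 1.1129 → 1.113.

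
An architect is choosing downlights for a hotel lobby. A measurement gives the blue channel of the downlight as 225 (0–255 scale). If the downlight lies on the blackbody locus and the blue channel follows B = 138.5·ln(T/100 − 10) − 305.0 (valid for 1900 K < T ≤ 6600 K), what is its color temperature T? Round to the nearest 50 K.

5600 K

ln(t − 10) = (225 + 305.0) / 138.5 = 3.8267.
t − 10 = e^3.8267 = 45.911, so t = 55.911.
T = 100·t = 5591 K → 5600 K to the nearest 50 K.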